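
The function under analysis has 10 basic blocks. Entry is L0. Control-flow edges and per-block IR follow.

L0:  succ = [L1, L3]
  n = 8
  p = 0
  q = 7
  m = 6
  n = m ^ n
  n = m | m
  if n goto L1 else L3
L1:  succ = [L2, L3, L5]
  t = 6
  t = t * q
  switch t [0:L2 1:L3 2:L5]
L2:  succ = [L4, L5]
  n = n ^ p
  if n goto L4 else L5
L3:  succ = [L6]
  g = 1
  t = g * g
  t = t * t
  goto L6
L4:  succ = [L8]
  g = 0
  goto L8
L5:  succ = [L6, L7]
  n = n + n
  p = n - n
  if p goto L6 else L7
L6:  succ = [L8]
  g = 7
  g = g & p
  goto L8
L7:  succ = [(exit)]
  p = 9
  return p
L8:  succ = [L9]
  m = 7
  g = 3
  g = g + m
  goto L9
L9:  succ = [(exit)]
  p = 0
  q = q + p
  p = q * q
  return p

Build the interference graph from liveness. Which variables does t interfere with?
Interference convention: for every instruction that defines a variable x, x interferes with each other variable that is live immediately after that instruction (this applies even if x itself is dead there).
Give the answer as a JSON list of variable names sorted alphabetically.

Per-block:
  L0 def {m,n,p,q} use ∅
  L1 def {t} use {q}
  L2 def {n} use {n,p}
  L3 def {g,t} use ∅
  L4 def {g} use ∅
  L5 def {n,p} use {n}
  L6 def {g} use {p}
  L7 def {p} use ∅
  L8 def {g,m} use ∅
  L9 def {p,q} use {q}

Backward fixpoint:
  live L0: ∅→{n,p,q}
  live L1: {n,p,q}→{n,p,q}
  live L2: {n,p,q}→{n,q}
  live L3: {p,q}→{p,q}
  live L4: {q}→{q}
  live L5: {n,q}→{p,q}
  live L6: {p,q}→{q}
  live L7: ∅→∅
  live L8: {q}→{q}
  live L9: {q}→∅

Interfere edges:
  g — {m,p,q}
  m — {g,n,p,q}
  n — {m,p,q,t}
  p — {g,m,n,q,t}
  q — {g,m,n,p,t}
  t — {n,p,q}

N(t) = ["n", "p", "q"]

Answer: ["n", "p", "q"]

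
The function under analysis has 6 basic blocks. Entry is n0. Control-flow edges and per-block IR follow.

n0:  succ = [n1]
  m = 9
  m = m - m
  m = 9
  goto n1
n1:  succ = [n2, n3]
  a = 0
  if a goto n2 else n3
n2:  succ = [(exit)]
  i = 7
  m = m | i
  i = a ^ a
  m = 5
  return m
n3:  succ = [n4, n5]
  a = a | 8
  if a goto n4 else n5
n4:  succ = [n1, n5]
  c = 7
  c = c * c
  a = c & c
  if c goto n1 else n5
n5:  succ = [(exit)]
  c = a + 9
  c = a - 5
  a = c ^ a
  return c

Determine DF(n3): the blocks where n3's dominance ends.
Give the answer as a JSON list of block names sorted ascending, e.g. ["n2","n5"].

Answer: ["n1"]

Derivation:
idom tree: n1←n0 n2←n1 n3←n1 n4←n3 n5←n3
Join-block Dom:
  n1: preds {n0,n4}: {n0} ∩ {n0,n1,n3,n4} = {n0}; idom=n0
  n5: preds {n3,n4}: {n0,n1,n3} ∩ {n0,n1,n3,n4} = {n0,n1,n3}; idom=n3

DF derivation:
  join n1 pred n0: · stop@n0
  join n1 pred n4: n4→n3→n1 stop@n0
  join n5 pred n3: · stop@n3
  join n5 pred n4: n4 stop@n3
  n0: DF=∅
  n1: DF={n1}
  n2: DF=∅
  n3: DF={n1}
  n4: DF={n1,n5}
  n5: DF=∅

DF(n3) = ["n1"]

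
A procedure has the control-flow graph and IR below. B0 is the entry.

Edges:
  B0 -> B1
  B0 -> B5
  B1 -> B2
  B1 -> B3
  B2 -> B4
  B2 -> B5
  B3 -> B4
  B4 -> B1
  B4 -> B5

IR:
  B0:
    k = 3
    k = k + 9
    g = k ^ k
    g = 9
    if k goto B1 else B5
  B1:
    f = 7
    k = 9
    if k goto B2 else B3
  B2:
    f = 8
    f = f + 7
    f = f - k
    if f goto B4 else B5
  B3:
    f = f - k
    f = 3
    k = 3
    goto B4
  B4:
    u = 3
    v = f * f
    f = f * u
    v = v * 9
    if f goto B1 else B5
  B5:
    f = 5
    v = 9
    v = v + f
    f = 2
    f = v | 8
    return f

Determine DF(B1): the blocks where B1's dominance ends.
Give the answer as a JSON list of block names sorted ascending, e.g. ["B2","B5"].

idom tree: B1←B0 B2←B1 B3←B1 B4←B1 B5←B0
Dom∩ at merges:
  B1: preds {B0,B4}: {B0} ∩ {B0,B1,B4} = {B0}; idom=B0
  B4: preds {B2,B3}: {B0,B1,B2} ∩ {B0,B1,B3} = {B0,B1}; idom=B1
  B5: preds {B0,B2,B4}: {B0} ∩ {B0,B1,B2} ∩ {B0,B1,B4} = {B0}; idom=B0

Frontier:
  B1←B0: walk · to B0
  B1←B4: walk B4→B1 to B0
  B4←B2: walk B2 to B1
  B4←B3: walk B3 to B1
  B5←B0: walk · to B0
  B5←B2: walk B2→B1 to B0
  B5←B4: walk B4→B1 to B0
  DF(B0)=∅
  DF(B1)={B1,B5}
  DF(B2)={B4,B5}
  DF(B3)={B4}
  DF(B4)={B1,B5}
  DF(B5)=∅

DF(B1) = ["B1", "B5"]

Answer: ["B1", "B5"]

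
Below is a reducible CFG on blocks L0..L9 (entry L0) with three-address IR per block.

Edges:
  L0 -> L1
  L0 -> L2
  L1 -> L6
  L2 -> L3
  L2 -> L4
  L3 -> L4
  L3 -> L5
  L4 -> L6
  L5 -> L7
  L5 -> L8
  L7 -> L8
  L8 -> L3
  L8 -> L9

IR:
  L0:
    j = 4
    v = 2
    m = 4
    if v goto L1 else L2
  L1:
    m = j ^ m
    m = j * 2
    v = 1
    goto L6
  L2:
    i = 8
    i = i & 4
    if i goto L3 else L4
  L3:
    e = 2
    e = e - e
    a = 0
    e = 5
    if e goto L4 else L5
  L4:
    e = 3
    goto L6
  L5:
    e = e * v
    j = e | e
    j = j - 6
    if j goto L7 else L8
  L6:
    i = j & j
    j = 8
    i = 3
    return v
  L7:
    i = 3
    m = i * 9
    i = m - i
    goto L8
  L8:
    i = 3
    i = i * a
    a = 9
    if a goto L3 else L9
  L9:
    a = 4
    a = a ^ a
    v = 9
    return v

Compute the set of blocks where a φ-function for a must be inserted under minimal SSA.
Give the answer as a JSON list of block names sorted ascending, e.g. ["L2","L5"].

Answer: ["L3", "L4", "L6"]

Working:
idom tree: L1←L0 L2←L0 L3←L2 L4←L2 L5←L3 L6←L0 L7←L5 L8←L5 L9←L8
Dom at joins:
  L3: preds {L2,L8}: {L0,L2} ∩ {L0,L2,L3,L5,L8} = {L0,L2}; idom=L2
  L4: preds {L2,L3}: {L0,L2} ∩ {L0,L2,L3} = {L0,L2}; idom=L2
  L6: preds {L1,L4}: {L0,L1} ∩ {L0,L2,L4} = {L0}; idom=L0
  L8: preds {L5,L7}: {L0,L2,L3,L5} ∩ {L0,L2,L3,L5,L7} = {L0,L2,L3,L5}; idom=L5

DF walk-up:
  L3←L2: walk · to L2
  L3←L8: walk L8→L5→L3 to L2
  L4←L2: walk · to L2
  L4←L3: walk L3 to L2
  L6←L1: walk L1 to L0
  L6←L4: walk L4→L2 to L0
  L8←L5: walk · to L5
  L8←L7: walk L7 to L5
  L0: DF=∅
  L1: DF={L6}
  L2: DF={L6}
  L3: DF={L3,L4}
  L4: DF={L6}
  L5: DF={L3}
  L6: DF=∅
  L7: DF={L8}
  L8: DF={L3}
  L9: DF=∅

φ for a: defs {L3,L8,L9}
  DF⁺ = {L3,L4,L6}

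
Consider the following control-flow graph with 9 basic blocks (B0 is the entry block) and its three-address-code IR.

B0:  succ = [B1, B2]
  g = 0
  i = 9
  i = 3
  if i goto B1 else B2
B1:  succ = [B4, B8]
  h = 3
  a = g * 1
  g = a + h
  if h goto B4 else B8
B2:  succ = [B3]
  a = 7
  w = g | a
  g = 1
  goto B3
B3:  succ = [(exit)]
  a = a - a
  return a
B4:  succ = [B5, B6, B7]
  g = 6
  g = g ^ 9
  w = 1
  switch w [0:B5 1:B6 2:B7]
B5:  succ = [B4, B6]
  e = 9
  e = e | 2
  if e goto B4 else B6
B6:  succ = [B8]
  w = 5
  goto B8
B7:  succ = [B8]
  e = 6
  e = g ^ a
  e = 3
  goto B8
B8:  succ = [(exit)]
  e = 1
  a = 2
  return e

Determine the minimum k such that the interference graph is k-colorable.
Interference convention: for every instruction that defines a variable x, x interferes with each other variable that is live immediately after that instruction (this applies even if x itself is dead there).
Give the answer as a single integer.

Block summaries:
  B0 def {g,i} use ∅
  B1 def {a,g,h} use {g}
  B2 def {a,g,w} use {g}
  B3 def {a} use {a}
  B4 def {g,w} use ∅
  B5 def {e} use ∅
  B6 def {w} use ∅
  B7 def {e} use {a,g}
  B8 def {a,e} use ∅

Backward fixpoint:
  B0: in=∅ out={g}
  B1: in={g} out={a}
  B2: in={g} out={a}
  B3: in={a} out=∅
  B4: in={a} out={a,g}
  B5: in={a} out={a}
  B6: in=∅ out=∅
  B7: in={a,g} out=∅
  B8: in=∅ out=∅

Conflict graph:
  a — {e,g,h,w}
  e — {a,g}
  g — {a,e,h,i,w}
  h — {a,g}
  i — {g}
  w — {a,g}

Colouring:
  {a,e,g} pairwise interfere (3-clique) ⇒ χ ≥ 3
  assign a→r1 e→r2 g→r0 h→r2 i→r1 w→r2 — no edge inside a register ⇒ χ ≤ 3
  χ = 3

Answer: 3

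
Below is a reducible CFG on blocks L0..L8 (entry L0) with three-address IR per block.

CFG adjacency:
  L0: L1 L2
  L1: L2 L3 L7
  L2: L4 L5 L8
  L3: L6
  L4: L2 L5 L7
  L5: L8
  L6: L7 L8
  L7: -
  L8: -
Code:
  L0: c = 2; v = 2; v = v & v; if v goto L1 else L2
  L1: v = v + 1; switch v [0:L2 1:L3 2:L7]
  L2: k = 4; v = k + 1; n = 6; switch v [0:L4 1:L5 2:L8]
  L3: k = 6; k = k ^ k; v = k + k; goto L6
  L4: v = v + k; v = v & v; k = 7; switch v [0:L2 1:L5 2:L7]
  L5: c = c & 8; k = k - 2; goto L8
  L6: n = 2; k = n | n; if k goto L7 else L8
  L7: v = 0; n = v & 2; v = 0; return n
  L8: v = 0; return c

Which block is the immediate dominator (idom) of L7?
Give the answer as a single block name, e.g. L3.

idom tree: L1←L0 L2←L0 L3←L1 L4←L2 L5←L2 L6←L3 L7←L0 L8←L0
Dom∩ at merges:
  L2: preds {L0,L1,L4}: {L0} ∩ {L0,L1} ∩ {L0,L2,L4} = {L0}; idom=L0
  L5: preds {L2,L4}: {L0,L2} ∩ {L0,L2,L4} = {L0,L2}; idom=L2
  L7: preds {L1,L4,L6}: {L0,L1} ∩ {L0,L2,L4} ∩ {L0,L1,L3,L6} = {L0}; idom=L0
  L8: preds {L2,L5,L6}: {L0,L2} ∩ {L0,L2,L5} ∩ {L0,L1,L3,L6} = {L0}; idom=L0

idom(L7) = L0

Answer: L0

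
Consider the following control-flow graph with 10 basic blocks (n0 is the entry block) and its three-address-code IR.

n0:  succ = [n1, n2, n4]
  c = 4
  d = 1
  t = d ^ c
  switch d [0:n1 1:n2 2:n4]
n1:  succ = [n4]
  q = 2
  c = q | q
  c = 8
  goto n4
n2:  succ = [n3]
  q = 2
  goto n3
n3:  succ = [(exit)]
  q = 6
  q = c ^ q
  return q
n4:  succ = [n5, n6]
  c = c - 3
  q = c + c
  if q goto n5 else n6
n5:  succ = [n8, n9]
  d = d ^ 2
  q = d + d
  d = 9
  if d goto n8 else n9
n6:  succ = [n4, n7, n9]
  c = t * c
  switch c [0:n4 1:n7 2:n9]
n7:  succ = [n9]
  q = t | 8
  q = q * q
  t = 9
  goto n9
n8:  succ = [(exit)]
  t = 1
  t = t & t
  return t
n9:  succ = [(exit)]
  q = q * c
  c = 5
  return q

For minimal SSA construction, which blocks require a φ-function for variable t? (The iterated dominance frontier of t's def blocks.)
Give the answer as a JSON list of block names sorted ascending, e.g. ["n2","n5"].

Answer: ["n9"]

Analysis:
idom tree: n1←n0 n2←n0 n3←n2 n4←n0 n5←n4 n6←n4 n7←n6 n8←n5 n9←n4
Dom at joins:
  n4: preds {n0,n1,n6}: {n0} ∩ {n0,n1} ∩ {n0,n4,n6} = {n0}; idom=n0
  n9: preds {n5,n6,n7}: {n0,n4,n5} ∩ {n0,n4,n6} ∩ {n0,n4,n6,n7} = {n0,n4}; idom=n4

DF walk-up:
  n4←n0: walk · to n0
  n4←n1: walk n1 to n0
  n4←n6: walk n6→n4 to n0
  n9←n5: walk n5 to n4
  n9←n6: walk n6 to n4
  n9←n7: walk n7→n6 to n4
  n0 → ∅
  n1 → {n4}
  n2 → ∅
  n3 → ∅
  n4 → {n4}
  n5 → {n9}
  n6 → {n4,n9}
  n7 → {n9}
  n8 → ∅
  n9 → ∅

φ for t: defs {n0,n7,n8}
  DF⁺ = {n9}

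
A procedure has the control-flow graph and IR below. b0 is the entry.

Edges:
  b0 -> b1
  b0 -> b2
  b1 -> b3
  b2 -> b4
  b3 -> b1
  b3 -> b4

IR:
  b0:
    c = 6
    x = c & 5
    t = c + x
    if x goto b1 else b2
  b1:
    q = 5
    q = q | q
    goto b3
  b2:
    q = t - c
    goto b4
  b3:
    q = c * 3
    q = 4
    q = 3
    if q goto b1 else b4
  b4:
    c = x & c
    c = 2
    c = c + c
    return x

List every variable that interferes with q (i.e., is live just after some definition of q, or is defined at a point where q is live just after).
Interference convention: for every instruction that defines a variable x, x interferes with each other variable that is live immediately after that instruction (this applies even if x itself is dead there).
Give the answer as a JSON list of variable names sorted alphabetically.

Answer: ["c", "x"]

Analysis:
Block summaries:
  b0: def={c,t,x} ue=∅
  b1: def={q} ue=∅
  b2: def={q} ue={c,t}
  b3: def={q} ue={c}
  b4: def={c} ue={c,x}

Backward fixpoint:
  b0: in=∅ out={c,t,x}
  b1: in={c,x} out={c,x}
  b2: in={c,t,x} out={c,x}
  b3: in={c,x} out={c,x}
  b4: in={c,x} out=∅

Conflict graph:
  c: {q,t,x}
  q: {c,x}
  t: {c,x}
  x: {c,q,t}

N(q) = ["c", "x"]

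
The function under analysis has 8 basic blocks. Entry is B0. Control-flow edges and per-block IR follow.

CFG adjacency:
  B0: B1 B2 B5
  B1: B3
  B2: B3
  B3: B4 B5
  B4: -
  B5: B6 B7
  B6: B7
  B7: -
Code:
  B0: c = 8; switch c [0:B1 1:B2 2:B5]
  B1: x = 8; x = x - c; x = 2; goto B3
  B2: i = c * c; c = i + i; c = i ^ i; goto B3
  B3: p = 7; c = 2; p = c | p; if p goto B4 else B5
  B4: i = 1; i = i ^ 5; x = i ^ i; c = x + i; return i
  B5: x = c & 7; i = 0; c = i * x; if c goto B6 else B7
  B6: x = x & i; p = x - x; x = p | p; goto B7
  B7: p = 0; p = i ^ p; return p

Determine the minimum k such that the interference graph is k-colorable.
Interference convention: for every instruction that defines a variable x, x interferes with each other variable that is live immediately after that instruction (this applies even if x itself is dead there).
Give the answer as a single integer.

def/use:
  B0: def={c} ue=∅
  B1: def={x} ue={c}
  B2: def={c,i} ue={c}
  B3: def={c,p} ue=∅
  B4: def={c,i,x} ue=∅
  B5: def={c,i,x} ue={c}
  B6: def={p,x} ue={i,x}
  B7: def={p} ue={i}

Live sets:
  B0 li=∅ lo={c}
  B1 li={c} lo=∅
  B2 li={c} lo=∅
  B3 li=∅ lo={c}
  B4 li=∅ lo=∅
  B5 li={c} lo={i,x}
  B6 li={i,x} lo={i}
  B7 li={i} lo=∅

Conflict graph:
  c↔{i,p,x}
  i↔{c,p,x}
  p↔{c,i}
  x↔{c,i}

Registers:
  clique {c,i,p} ⇒ need ≥ 3
  assign c→r0 i→r1 p→r2 x→r2 — no edge inside a register ⇒ χ ≤ 3
  χ = 3

Answer: 3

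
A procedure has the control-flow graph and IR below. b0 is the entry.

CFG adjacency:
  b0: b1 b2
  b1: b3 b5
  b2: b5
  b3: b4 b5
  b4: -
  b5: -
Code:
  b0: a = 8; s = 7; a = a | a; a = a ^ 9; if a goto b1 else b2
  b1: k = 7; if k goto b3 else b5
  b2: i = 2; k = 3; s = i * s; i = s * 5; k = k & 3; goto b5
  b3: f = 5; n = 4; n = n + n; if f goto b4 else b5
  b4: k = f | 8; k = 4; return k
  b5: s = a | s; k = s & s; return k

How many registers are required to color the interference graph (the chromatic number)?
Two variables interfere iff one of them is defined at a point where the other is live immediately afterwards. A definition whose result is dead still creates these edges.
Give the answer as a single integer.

Answer: 4

Analysis:
def/use:
  b0 def {a,s} use ∅
  b1 def {k} use ∅
  b2 def {i,k,s} use {s}
  b3 def {f,n} use ∅
  b4 def {k} use {f}
  b5 def {k,s} use {a,s}

Liveness:
  live b0: ∅→{a,s}
  live b1: {a,s}→{a,s}
  live b2: {a,s}→{a,s}
  live b3: {a,s}→{a,f,s}
  live b4: {f}→∅
  live b5: {a,s}→∅

Conflict graph:
  a↔{f,i,k,n,s}
  f↔{a,n,s}
  i↔{a,k,s}
  k↔{a,i,s}
  n↔{a,f,s}
  s↔{a,f,i,k,n}

Registers:
  lower bound: {a,f,n,s} mutually conflict ⇒ χ ≥ 4
  assign a→R0 f→R2 i→R2 k→R3 n→R3 s→R1 — no edge inside a register ⇒ χ ≤ 4
  χ = 4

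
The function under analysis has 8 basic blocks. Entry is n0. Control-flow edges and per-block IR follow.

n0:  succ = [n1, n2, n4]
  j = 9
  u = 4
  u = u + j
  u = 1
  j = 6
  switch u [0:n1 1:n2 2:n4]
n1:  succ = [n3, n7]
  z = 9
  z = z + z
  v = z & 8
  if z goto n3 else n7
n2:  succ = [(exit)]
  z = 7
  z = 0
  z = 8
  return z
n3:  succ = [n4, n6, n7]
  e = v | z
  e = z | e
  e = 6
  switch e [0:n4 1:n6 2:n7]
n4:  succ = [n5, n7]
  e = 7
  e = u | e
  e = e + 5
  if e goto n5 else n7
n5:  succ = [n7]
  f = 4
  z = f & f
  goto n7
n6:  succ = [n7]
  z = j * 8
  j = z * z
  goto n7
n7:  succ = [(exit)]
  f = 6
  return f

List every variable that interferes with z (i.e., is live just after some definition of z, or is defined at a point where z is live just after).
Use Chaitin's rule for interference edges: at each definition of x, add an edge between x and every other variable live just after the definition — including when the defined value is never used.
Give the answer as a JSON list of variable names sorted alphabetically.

Block summaries:
  n0: {j,u} / ∅
  n1: {v,z} / ∅
  n2: {z} / ∅
  n3: {e} / {v,z}
  n4: {e} / {u}
  n5: {f,z} / ∅
  n6: {j,z} / {j}
  n7: {f} / ∅

Liveness:
  n0: in=∅ out={j,u}
  n1: in={j,u} out={j,u,v,z}
  n2: in=∅ out=∅
  n3: in={j,u,v,z} out={j,u}
  n4: in={u} out=∅
  n5: in=∅ out=∅
  n6: in={j} out=∅
  n7: in=∅ out=∅

Interference:
  e↔{j,u,z}
  f↔∅
  j↔{e,u,v,z}
  u↔{e,j,v,z}
  v↔{j,u,z}
  z↔{e,j,u,v}

N(z) = ["e", "j", "u", "v"]

Answer: ["e", "j", "u", "v"]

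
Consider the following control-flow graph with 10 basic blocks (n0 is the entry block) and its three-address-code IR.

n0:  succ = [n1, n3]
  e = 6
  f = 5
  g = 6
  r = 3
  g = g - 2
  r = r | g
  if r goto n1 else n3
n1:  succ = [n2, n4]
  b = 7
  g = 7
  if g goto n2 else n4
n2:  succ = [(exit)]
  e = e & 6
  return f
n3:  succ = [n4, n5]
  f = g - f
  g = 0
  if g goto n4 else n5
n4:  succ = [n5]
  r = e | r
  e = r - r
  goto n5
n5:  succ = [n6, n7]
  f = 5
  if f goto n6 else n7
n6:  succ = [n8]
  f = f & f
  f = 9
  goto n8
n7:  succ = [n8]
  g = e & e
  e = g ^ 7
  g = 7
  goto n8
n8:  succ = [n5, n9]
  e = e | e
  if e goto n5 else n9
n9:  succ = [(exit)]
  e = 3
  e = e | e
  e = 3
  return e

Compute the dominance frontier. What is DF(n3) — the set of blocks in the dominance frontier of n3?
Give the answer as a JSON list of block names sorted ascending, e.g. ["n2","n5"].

idom tree: n1←n0 n2←n1 n3←n0 n4←n0 n5←n0 n6←n5 n7←n5 n8←n5 n9←n8
Join-block Dom:
  n4: preds {n1,n3}: {n0,n1} ∩ {n0,n3} = {n0}; idom=n0
  n5: preds {n3,n4,n8}: {n0,n3} ∩ {n0,n4} ∩ {n0,n5,n8} = {n0}; idom=n0
  n8: preds {n6,n7}: {n0,n5,n6} ∩ {n0,n5,n7} = {n0,n5}; idom=n5

DF walk-up:
  join n4 pred n1: n1 stop@n0
  join n4 pred n3: n3 stop@n0
  join n5 pred n3: n3 stop@n0
  join n5 pred n4: n4 stop@n0
  join n5 pred n8: n8→n5 stop@n0
  join n8 pred n6: n6 stop@n5
  join n8 pred n7: n7 stop@n5
  n0 → ∅
  n1 → {n4}
  n2 → ∅
  n3 → {n4,n5}
  n4 → {n5}
  n5 → {n5}
  n6 → {n8}
  n7 → {n8}
  n8 → {n5}
  n9 → ∅

DF(n3) = ["n4", "n5"]

Answer: ["n4", "n5"]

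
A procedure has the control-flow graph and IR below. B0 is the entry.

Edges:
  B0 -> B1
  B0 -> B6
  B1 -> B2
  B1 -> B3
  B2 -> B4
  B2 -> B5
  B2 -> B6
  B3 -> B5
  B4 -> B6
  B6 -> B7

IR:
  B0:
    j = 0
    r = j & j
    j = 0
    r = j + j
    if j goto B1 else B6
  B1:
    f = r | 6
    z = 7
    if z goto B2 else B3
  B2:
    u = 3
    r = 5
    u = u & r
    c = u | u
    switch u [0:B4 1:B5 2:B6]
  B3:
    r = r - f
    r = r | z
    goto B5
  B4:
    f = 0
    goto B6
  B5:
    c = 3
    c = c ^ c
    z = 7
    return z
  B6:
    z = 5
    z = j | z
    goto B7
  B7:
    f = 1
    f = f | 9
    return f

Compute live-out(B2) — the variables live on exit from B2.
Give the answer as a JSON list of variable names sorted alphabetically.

Answer: ["j"]

Derivation:
Block summaries:
  B0: def={j,r} ue=∅
  B1: def={f,z} ue={r}
  B2: def={c,r,u} ue=∅
  B3: def={r} ue={f,r,z}
  B4: def={f} ue=∅
  B5: def={c,z} ue=∅
  B6: def={z} ue={j}
  B7: def={f} ue=∅

Liveness:
  live B0: ∅→{j,r}
  live B1: {j,r}→{f,j,r,z}
  live B2: {j}→{j}
  live B3: {f,r,z}→∅
  live B4: {j}→{j}
  live B5: ∅→∅
  live B6: {j}→∅
  live B7: ∅→∅

live-out(B2) = ["j"]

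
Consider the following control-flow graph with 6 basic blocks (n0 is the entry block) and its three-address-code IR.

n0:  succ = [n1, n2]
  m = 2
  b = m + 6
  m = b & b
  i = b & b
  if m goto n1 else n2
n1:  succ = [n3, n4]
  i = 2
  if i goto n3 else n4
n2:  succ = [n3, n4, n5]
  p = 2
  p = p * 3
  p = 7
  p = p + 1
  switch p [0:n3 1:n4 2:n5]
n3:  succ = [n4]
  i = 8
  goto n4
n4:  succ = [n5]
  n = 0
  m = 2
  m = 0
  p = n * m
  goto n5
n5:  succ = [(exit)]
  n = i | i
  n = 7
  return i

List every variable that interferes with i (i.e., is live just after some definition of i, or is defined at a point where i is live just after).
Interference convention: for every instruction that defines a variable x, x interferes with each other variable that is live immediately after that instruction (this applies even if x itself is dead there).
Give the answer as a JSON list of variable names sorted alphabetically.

Block summaries:
  n0: {b,i,m} / ∅
  n1: {i} / ∅
  n2: {p} / ∅
  n3: {i} / ∅
  n4: {m,n,p} / ∅
  n5: {n} / {i}

Live sets:
  n0 li=∅ lo={i}
  n1 li=∅ lo={i}
  n2 li={i} lo={i}
  n3 li=∅ lo={i}
  n4 li={i} lo={i}
  n5 li={i} lo=∅

Conflict graph:
  b↔{m}
  i↔{m,n,p}
  m↔{b,i,n}
  n↔{i,m}
  p↔{i}

N(i) = ["m", "n", "p"]

Answer: ["m", "n", "p"]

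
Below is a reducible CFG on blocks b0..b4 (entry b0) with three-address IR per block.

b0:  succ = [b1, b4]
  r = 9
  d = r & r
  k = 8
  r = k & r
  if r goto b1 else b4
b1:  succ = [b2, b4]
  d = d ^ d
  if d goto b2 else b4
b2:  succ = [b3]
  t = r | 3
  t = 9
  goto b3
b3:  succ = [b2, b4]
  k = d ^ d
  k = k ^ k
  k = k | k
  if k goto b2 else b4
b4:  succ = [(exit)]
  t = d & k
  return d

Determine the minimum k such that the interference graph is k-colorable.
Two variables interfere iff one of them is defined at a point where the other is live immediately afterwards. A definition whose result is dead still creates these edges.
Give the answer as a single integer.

Answer: 3

Derivation:
Block summaries:
  b0 def {d,k,r} use ∅
  b1 def {d} use {d}
  b2 def {t} use {r}
  b3 def {k} use {d}
  b4 def {t} use {d,k}

Backward fixpoint:
  live b0: ∅→{d,k,r}
  live b1: {d,k,r}→{d,k,r}
  live b2: {d,r}→{d,r}
  live b3: {d,r}→{d,k,r}
  live b4: {d,k}→∅

Interfere edges:
  d — {k,r,t}
  k — {d,r}
  r — {d,k,t}
  t — {d,r}

Registers:
  lower bound: {d,k,r} mutually conflict ⇒ χ ≥ 3
  3-colouring: c0={d}  c1={r}  c2={k,t}
  χ = 3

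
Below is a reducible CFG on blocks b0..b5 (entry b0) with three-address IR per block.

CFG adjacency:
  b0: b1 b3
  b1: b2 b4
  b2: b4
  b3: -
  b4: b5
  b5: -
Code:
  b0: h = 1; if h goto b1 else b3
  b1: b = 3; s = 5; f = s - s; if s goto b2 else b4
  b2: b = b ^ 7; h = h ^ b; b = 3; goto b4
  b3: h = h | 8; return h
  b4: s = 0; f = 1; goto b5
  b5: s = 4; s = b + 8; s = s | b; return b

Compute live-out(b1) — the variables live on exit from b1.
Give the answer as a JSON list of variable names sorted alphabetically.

Answer: ["b", "h"]

Derivation:
def/use:
  b0 def {h} use ∅
  b1 def {b,f,s} use ∅
  b2 def {b,h} use {b,h}
  b3 def {h} use {h}
  b4 def {f,s} use ∅
  b5 def {s} use {b}

Liveness:
  b0: in=∅ out={h}
  b1: in={h} out={b,h}
  b2: in={b,h} out={b}
  b3: in={h} out=∅
  b4: in={b} out={b}
  b5: in={b} out=∅

live-out(b1) = ["b", "h"]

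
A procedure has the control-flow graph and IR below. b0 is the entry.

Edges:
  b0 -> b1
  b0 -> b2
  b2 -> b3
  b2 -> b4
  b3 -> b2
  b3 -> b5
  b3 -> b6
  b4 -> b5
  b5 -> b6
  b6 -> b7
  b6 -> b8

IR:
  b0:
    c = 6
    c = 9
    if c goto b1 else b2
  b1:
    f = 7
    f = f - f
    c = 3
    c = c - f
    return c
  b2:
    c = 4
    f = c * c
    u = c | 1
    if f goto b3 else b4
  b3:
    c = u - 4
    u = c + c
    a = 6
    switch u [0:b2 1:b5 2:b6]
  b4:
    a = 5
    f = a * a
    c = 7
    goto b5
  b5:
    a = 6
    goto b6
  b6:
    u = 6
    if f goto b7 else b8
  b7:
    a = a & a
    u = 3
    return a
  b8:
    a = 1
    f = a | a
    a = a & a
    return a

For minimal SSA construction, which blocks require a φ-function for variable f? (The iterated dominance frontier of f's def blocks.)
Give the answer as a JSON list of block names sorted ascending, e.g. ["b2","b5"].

idom tree: b1←b0 b2←b0 b3←b2 b4←b2 b5←b2 b6←b2 b7←b6 b8←b6
Dom at joins:
  b2: preds {b0,b3}: {b0} ∩ {b0,b2,b3} = {b0}; idom=b0
  b5: preds {b3,b4}: {b0,b2,b3} ∩ {b0,b2,b4} = {b0,b2}; idom=b2
  b6: preds {b3,b5}: {b0,b2,b3} ∩ {b0,b2,b5} = {b0,b2}; idom=b2

DF derivation:
  join b2 pred b0: · stop@b0
  join b2 pred b3: b3→b2 stop@b0
  join b5 pred b3: b3 stop@b2
  join b5 pred b4: b4 stop@b2
  join b6 pred b3: b3 stop@b2
  join b6 pred b5: b5 stop@b2
  b0 → ∅
  b1 → ∅
  b2 → {b2}
  b3 → {b2,b5,b6}
  b4 → {b5}
  b5 → {b6}
  b6 → ∅
  b7 → ∅
  b8 → ∅

φ for f: defs {b1,b2,b4,b8}
  DF⁺ = {b2,b5,b6}

Answer: ["b2", "b5", "b6"]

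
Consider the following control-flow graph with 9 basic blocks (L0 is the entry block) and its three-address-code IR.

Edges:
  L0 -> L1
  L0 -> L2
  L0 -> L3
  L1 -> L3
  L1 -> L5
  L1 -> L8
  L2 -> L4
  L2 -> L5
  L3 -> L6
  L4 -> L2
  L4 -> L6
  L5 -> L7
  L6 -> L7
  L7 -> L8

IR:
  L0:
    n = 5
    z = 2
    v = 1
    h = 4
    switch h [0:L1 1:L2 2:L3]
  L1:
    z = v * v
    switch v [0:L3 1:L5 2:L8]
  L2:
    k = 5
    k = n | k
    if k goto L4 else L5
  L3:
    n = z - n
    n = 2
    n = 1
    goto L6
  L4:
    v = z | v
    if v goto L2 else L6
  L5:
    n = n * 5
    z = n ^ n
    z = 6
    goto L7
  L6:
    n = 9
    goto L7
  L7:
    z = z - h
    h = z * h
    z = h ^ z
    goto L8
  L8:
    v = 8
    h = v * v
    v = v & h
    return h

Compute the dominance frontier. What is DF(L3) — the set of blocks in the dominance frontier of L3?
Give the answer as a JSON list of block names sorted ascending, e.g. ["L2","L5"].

Answer: ["L6"]

Derivation:
idom tree: L1←L0 L2←L0 L3←L0 L4←L2 L5←L0 L6←L0 L7←L0 L8←L0
Dom∩ at merges:
  L2: preds {L0,L4}: {L0} ∩ {L0,L2,L4} = {L0}; idom=L0
  L3: preds {L0,L1}: {L0} ∩ {L0,L1} = {L0}; idom=L0
  L5: preds {L1,L2}: {L0,L1} ∩ {L0,L2} = {L0}; idom=L0
  L6: preds {L3,L4}: {L0,L3} ∩ {L0,L2,L4} = {L0}; idom=L0
  L7: preds {L5,L6}: {L0,L5} ∩ {L0,L6} = {L0}; idom=L0
  L8: preds {L1,L7}: {L0,L1} ∩ {L0,L7} = {L0}; idom=L0

DF walk-up:
  join L2 pred L0: · stop@L0
  join L2 pred L4: L4→L2 stop@L0
  join L3 pred L0: · stop@L0
  join L3 pred L1: L1 stop@L0
  join L5 pred L1: L1 stop@L0
  join L5 pred L2: L2 stop@L0
  join L6 pred L3: L3 stop@L0
  join L6 pred L4: L4→L2 stop@L0
  join L7 pred L5: L5 stop@L0
  join L7 pred L6: L6 stop@L0
  join L8 pred L1: L1 stop@L0
  join L8 pred L7: L7 stop@L0
  L0 → ∅
  L1 → {L3,L5,L8}
  L2 → {L2,L5,L6}
  L3 → {L6}
  L4 → {L2,L6}
  L5 → {L7}
  L6 → {L7}
  L7 → {L8}
  L8 → ∅

DF(L3) = ["L6"]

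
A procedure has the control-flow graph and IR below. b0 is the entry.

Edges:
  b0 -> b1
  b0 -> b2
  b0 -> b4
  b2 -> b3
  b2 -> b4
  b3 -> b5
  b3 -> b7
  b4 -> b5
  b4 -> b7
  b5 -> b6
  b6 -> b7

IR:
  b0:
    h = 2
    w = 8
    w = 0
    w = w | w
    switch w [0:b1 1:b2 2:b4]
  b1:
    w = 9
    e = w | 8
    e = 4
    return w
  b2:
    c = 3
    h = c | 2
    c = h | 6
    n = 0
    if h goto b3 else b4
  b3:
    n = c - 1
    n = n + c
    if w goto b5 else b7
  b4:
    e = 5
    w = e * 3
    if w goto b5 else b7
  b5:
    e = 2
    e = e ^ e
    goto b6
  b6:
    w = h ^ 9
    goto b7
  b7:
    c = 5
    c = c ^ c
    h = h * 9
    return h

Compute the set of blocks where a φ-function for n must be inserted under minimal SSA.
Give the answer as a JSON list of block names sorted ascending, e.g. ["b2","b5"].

idom tree: b1←b0 b2←b0 b3←b2 b4←b0 b5←b0 b6←b5 b7←b0
Dom∩ at merges:
  b4: preds {b0,b2}: {b0} ∩ {b0,b2} = {b0}; idom=b0
  b5: preds {b3,b4}: {b0,b2,b3} ∩ {b0,b4} = {b0}; idom=b0
  b7: preds {b3,b4,b6}: {b0,b2,b3} ∩ {b0,b4} ∩ {b0,b5,b6} = {b0}; idom=b0

Frontier:
  b4←b0: walk · to b0
  b4←b2: walk b2 to b0
  b5←b3: walk b3→b2 to b0
  b5←b4: walk b4 to b0
  b7←b3: walk b3→b2 to b0
  b7←b4: walk b4 to b0
  b7←b6: walk b6→b5 to b0
  DF(b0)=∅
  DF(b1)=∅
  DF(b2)={b4,b5,b7}
  DF(b3)={b5,b7}
  DF(b4)={b5,b7}
  DF(b5)={b7}
  DF(b6)={b7}
  DF(b7)=∅

φ for n: defs {b2,b3}
  DF⁺ = {b4,b5,b7}

Answer: ["b4", "b5", "b7"]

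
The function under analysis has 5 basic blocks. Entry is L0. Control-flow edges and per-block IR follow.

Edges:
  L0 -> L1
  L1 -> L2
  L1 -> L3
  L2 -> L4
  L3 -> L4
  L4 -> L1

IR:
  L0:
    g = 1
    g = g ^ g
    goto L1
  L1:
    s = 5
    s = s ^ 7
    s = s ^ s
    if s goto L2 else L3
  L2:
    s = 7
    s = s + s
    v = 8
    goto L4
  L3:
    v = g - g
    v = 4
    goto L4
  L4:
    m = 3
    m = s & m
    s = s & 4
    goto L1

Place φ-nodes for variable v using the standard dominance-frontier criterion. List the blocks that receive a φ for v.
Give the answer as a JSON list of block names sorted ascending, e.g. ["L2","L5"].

Answer: ["L1", "L4"]

Working:
idom tree: L1←L0 L2←L1 L3←L1 L4←L1
Dom∩ at merges:
  L1: preds {L0,L4}: {L0} ∩ {L0,L1,L4} = {L0}; idom=L0
  L4: preds {L2,L3}: {L0,L1,L2} ∩ {L0,L1,L3} = {L0,L1}; idom=L1

DF walk-up:
  L1←L0: walk · to L0
  L1←L4: walk L4→L1 to L0
  L4←L2: walk L2 to L1
  L4←L3: walk L3 to L1
  L0: DF=∅
  L1: DF={L1}
  L2: DF={L4}
  L3: DF={L4}
  L4: DF={L1}

φ for v: defs {L2,L3}
  DF⁺ = {L1,L4}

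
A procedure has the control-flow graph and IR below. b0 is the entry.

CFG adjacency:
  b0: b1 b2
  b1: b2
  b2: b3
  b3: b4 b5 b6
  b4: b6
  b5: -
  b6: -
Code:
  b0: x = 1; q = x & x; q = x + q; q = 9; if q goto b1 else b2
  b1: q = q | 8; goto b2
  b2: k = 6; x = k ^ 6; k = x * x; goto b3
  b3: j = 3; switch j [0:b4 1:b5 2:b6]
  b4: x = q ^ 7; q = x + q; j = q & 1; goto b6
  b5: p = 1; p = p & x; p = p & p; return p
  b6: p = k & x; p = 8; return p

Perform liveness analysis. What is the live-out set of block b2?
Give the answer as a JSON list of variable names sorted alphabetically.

Answer: ["k", "q", "x"]

Analysis:
Block summaries:
  b0: {q,x} / ∅
  b1: {q} / {q}
  b2: {k,x} / ∅
  b3: {j} / ∅
  b4: {j,q,x} / {q}
  b5: {p} / {x}
  b6: {p} / {k,x}

Liveness:
  live b0: ∅→{q}
  live b1: {q}→{q}
  live b2: {q}→{k,q,x}
  live b3: {k,q,x}→{k,q,x}
  live b4: {k,q}→{k,x}
  live b5: {x}→∅
  live b6: {k,x}→∅

live-out(b2) = ["k", "q", "x"]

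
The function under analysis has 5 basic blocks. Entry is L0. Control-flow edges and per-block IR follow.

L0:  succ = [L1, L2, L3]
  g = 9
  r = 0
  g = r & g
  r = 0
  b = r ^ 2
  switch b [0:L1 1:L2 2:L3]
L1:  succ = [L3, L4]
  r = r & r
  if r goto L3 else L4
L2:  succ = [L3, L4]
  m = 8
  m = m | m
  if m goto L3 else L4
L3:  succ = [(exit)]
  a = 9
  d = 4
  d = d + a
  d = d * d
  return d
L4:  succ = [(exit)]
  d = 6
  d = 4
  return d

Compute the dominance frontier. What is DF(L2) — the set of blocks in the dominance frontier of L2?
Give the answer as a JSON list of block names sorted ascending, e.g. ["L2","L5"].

Answer: ["L3", "L4"]

Working:
idom tree: L1←L0 L2←L0 L3←L0 L4←L0
Dom at joins:
  L3: preds {L0,L1,L2}: {L0} ∩ {L0,L1} ∩ {L0,L2} = {L0}; idom=L0
  L4: preds {L1,L2}: {L0,L1} ∩ {L0,L2} = {L0}; idom=L0

DF derivation:
  L3←L0: walk · to L0
  L3←L1: walk L1 to L0
  L3←L2: walk L2 to L0
  L4←L1: walk L1 to L0
  L4←L2: walk L2 to L0
  L0: DF=∅
  L1: DF={L3,L4}
  L2: DF={L3,L4}
  L3: DF=∅
  L4: DF=∅

DF(L2) = ["L3", "L4"]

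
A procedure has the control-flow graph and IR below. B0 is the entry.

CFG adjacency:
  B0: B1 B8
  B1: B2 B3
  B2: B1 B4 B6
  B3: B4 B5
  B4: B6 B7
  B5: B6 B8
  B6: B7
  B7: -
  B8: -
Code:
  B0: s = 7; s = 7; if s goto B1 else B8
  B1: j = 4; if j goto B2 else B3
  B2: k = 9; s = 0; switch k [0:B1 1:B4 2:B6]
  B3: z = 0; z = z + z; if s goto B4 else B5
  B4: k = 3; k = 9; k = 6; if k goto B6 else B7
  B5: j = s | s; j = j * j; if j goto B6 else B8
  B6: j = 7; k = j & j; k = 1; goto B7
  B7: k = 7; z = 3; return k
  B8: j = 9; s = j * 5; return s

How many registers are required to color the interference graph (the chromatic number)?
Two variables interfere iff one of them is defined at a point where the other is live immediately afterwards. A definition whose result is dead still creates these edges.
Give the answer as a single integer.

Answer: 3

Analysis:
Block summaries:
  B0: def={s} ue=∅
  B1: def={j} ue=∅
  B2: def={k,s} ue=∅
  B3: def={z} ue={s}
  B4: def={k} ue=∅
  B5: def={j} ue={s}
  B6: def={j,k} ue=∅
  B7: def={k,z} ue=∅
  B8: def={j,s} ue=∅

Live sets:
  live B0: ∅→{s}
  live B1: {s}→{s}
  live B2: ∅→{s}
  live B3: {s}→{s}
  live B4: ∅→∅
  live B5: {s}→∅
  live B6: ∅→∅
  live B7: ∅→∅
  live B8: ∅→∅

Interference:
  j↔{s}
  k↔{s,z}
  s↔{j,k,z}
  z↔{k,s}

Registers:
  clique {k,s,z} ⇒ need ≥ 3
  assign j→R1 k→R1 s→R0 z→R2 — no edge inside a register ⇒ χ ≤ 3
  χ = 3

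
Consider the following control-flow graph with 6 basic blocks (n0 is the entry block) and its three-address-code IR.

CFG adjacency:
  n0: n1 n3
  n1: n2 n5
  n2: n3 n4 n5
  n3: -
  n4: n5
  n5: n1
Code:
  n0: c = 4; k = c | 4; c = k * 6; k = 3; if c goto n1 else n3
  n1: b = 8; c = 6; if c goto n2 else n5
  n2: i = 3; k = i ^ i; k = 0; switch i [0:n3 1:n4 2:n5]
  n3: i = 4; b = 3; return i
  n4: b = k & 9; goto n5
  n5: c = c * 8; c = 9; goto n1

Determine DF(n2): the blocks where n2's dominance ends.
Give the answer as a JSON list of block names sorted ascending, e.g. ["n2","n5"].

idom tree: n1←n0 n2←n1 n3←n0 n4←n2 n5←n1
Dom∩ at merges:
  n1: preds {n0,n5}: {n0} ∩ {n0,n1,n5} = {n0}; idom=n0
  n3: preds {n0,n2}: {n0} ∩ {n0,n1,n2} = {n0}; idom=n0
  n5: preds {n1,n2,n4}: {n0,n1} ∩ {n0,n1,n2} ∩ {n0,n1,n2,n4} = {n0,n1}; idom=n1

Frontier:
  join n1 pred n0: · stop@n0
  join n1 pred n5: n5→n1 stop@n0
  join n3 pred n0: · stop@n0
  join n3 pred n2: n2→n1 stop@n0
  join n5 pred n1: · stop@n1
  join n5 pred n2: n2 stop@n1
  join n5 pred n4: n4→n2 stop@n1
  n0: DF=∅
  n1: DF={n1,n3}
  n2: DF={n3,n5}
  n3: DF=∅
  n4: DF={n5}
  n5: DF={n1}

DF(n2) = ["n3", "n5"]

Answer: ["n3", "n5"]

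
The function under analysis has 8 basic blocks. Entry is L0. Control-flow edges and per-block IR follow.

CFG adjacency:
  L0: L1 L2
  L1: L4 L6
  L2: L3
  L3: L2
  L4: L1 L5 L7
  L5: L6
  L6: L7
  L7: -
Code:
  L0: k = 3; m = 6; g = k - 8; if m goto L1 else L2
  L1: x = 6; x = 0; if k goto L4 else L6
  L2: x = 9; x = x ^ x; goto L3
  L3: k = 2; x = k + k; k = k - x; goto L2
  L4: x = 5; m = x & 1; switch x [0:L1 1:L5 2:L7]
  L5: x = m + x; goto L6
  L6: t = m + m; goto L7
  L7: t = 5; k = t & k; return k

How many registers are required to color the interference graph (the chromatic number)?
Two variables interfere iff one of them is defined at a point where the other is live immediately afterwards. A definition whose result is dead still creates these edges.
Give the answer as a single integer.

Answer: 3

Analysis:
Per-block:
  L0 def {g,k,m} use ∅
  L1 def {x} use {k}
  L2 def {x} use ∅
  L3 def {k,x} use ∅
  L4 def {m,x} use ∅
  L5 def {x} use {m,x}
  L6 def {t} use {m}
  L7 def {k,t} use {k}

Live sets:
  L0 li=∅ lo={k,m}
  L1 li={k,m} lo={k,m}
  L2 li=∅ lo=∅
  L3 li=∅ lo=∅
  L4 li={k} lo={k,m,x}
  L5 li={k,m,x} lo={k,m}
  L6 li={k,m} lo={k}
  L7 li={k} lo=∅

Conflict graph:
  g: {k,m}
  k: {g,m,t,x}
  m: {g,k,x}
  t: {k}
  x: {k,m}

Colouring:
  clique {g,k,m} ⇒ need ≥ 3
  assign g→c2 k→c0 m→c1 t→c1 x→c2 — no edge inside a register ⇒ χ ≤ 3
  χ = 3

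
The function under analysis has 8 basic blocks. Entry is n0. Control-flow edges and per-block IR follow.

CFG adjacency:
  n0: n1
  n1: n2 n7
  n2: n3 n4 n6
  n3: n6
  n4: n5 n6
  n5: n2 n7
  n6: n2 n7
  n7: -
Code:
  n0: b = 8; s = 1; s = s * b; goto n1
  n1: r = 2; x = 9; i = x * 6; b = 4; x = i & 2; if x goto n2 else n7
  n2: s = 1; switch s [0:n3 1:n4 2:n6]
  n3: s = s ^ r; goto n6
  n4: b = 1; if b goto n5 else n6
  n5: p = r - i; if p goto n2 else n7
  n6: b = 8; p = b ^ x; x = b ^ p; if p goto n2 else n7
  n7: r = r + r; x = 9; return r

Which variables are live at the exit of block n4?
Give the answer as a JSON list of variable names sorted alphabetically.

Answer: ["i", "r", "x"]

Derivation:
Per-block:
  n0 def {b,s} use ∅
  n1 def {b,i,r,x} use ∅
  n2 def {s} use ∅
  n3 def {s} use {r,s}
  n4 def {b} use ∅
  n5 def {p} use {i,r}
  n6 def {b,p,x} use {x}
  n7 def {r,x} use {r}

Backward fixpoint:
  n0: in=∅ out=∅
  n1: in=∅ out={i,r,x}
  n2: in={i,r,x} out={i,r,s,x}
  n3: in={i,r,s,x} out={i,r,x}
  n4: in={i,r,x} out={i,r,x}
  n5: in={i,r,x} out={i,r,x}
  n6: in={i,r,x} out={i,r,x}
  n7: in={r} out=∅

live-out(n4) = ["i", "r", "x"]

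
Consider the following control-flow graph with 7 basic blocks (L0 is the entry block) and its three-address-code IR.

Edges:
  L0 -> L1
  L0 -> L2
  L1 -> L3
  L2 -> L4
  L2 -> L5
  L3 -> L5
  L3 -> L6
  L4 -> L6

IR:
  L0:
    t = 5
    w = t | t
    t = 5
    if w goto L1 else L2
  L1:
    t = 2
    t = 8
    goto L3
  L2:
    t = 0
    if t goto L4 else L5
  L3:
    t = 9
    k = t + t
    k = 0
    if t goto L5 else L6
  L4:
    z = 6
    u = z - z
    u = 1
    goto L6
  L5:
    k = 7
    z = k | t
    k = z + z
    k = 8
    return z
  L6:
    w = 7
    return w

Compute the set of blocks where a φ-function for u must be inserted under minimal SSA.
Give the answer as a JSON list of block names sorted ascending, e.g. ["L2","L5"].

idom tree: L1←L0 L2←L0 L3←L1 L4←L2 L5←L0 L6←L0
Join-block Dom:
  L5: preds {L2,L3}: {L0,L2} ∩ {L0,L1,L3} = {L0}; idom=L0
  L6: preds {L3,L4}: {L0,L1,L3} ∩ {L0,L2,L4} = {L0}; idom=L0

Frontier:
  join L5 pred L2: L2 stop@L0
  join L5 pred L3: L3→L1 stop@L0
  join L6 pred L3: L3→L1 stop@L0
  join L6 pred L4: L4→L2 stop@L0
  DF(L0)=∅
  DF(L1)={L5,L6}
  DF(L2)={L5,L6}
  DF(L3)={L5,L6}
  DF(L4)={L6}
  DF(L5)=∅
  DF(L6)=∅

φ for u: defs {L4}
  DF⁺ = {L6}

Answer: ["L6"]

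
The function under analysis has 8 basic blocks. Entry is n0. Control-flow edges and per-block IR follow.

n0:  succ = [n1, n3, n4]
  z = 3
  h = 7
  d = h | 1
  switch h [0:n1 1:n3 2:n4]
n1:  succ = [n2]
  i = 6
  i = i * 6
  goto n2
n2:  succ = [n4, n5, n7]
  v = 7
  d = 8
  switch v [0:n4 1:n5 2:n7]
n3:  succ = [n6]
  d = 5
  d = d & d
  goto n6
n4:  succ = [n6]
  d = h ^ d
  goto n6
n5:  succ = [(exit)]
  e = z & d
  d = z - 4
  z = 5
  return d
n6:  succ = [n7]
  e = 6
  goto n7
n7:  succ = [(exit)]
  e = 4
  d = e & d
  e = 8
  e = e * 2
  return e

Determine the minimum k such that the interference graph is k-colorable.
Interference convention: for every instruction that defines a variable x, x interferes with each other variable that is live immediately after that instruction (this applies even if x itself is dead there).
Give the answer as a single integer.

Answer: 4

Derivation:
Per-block:
  n0: def={d,h,z} ue=∅
  n1: def={i} ue=∅
  n2: def={d,v} ue=∅
  n3: def={d} ue=∅
  n4: def={d} ue={d,h}
  n5: def={d,e,z} ue={d,z}
  n6: def={e} ue=∅
  n7: def={d,e} ue={d}

Backward fixpoint:
  n0 li=∅ lo={d,h,z}
  n1 li={h,z} lo={h,z}
  n2 li={h,z} lo={d,h,z}
  n3 li=∅ lo={d}
  n4 li={d,h} lo={d}
  n5 li={d,z} lo=∅
  n6 li={d} lo={d}
  n7 li={d} lo=∅

Interference:
  d — {e,h,v,z}
  e — {d,z}
  h — {d,i,v,z}
  i — {h,z}
  v — {d,h,z}
  z — {d,e,h,i,v}

Registers:
  {d,h,v,z} pairwise interfere (4-clique) ⇒ χ ≥ 4
  4-colouring: r0={z}  r1={d,i}  r2={e,h}  r3={v}
  χ = 4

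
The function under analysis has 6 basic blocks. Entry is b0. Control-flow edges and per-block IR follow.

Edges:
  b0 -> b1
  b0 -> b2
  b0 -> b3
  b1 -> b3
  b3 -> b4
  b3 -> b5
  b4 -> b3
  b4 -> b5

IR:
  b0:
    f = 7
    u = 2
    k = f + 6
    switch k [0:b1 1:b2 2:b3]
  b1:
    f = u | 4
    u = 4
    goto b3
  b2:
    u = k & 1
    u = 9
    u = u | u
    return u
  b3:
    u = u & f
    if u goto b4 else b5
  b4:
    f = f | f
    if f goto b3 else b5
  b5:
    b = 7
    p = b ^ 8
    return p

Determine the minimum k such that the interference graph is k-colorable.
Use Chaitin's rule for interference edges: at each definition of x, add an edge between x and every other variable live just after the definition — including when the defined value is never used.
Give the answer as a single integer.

Answer: 3

Derivation:
def/use:
  b0 def {f,k,u} use ∅
  b1 def {f,u} use {u}
  b2 def {u} use {k}
  b3 def {u} use {f,u}
  b4 def {f} use {f}
  b5 def {b,p} use ∅

Backward fixpoint:
  b0: in=∅ out={f,k,u}
  b1: in={u} out={f,u}
  b2: in={k} out=∅
  b3: in={f,u} out={f,u}
  b4: in={f,u} out={f,u}
  b5: in=∅ out=∅

Interference:
  b: ∅
  f: {k,u}
  k: {f,u}
  p: ∅
  u: {f,k}

Registers:
  lower bound: {f,k,u} mutually conflict ⇒ χ ≥ 3
  3-colouring: r0={b,f,p}  r1={k}  r2={u}
  χ = 3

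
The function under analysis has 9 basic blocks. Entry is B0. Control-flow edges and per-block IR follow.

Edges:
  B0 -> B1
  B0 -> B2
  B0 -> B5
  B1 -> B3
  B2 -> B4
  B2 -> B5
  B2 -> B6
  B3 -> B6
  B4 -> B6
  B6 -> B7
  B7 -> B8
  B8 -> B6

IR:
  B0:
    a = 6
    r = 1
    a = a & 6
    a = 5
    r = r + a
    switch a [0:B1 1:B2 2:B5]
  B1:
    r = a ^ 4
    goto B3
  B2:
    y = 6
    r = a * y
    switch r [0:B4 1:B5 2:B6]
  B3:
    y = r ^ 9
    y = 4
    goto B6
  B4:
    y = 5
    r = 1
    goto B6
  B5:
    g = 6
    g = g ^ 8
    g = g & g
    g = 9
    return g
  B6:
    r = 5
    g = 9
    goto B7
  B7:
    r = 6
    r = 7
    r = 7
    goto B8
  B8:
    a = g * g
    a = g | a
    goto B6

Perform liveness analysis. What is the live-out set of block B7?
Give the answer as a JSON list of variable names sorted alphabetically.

Per-block:
  B0: {a,r} / ∅
  B1: {r} / {a}
  B2: {r,y} / {a}
  B3: {y} / {r}
  B4: {r,y} / ∅
  B5: {g} / ∅
  B6: {g,r} / ∅
  B7: {r} / ∅
  B8: {a} / {g}

Live sets:
  live B0: ∅→{a}
  live B1: {a}→{r}
  live B2: {a}→∅
  live B3: {r}→∅
  live B4: ∅→∅
  live B5: ∅→∅
  live B6: ∅→{g}
  live B7: {g}→{g}
  live B8: {g}→∅

live-out(B7) = ["g"]

Answer: ["g"]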